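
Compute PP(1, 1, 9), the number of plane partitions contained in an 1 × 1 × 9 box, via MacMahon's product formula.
PP(1, 1, 9) = 10

Evaluate the triple product over i = 1..1, j = 1..1, k = 1..9. The factors are (2/1) · (3/2) · (4/3) · (5/4) · (6/5) · (7/6) · (8/7) · (9/8) · … (9 factors total). The numerators and denominators telescope so the product is an integer; carrying out the multiplication exactly gives PP(1, 1, 9) = 10.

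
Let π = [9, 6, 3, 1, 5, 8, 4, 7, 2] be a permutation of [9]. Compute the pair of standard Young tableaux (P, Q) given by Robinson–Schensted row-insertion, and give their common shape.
P = [1, 2, 7] / [3, 4, 8] / [5] / [6] / [9];  Q = [1, 5, 6] / [2, 7, 8] / [3] / [4] / [9];  common shape = (3, 3, 1, 1, 1)

Row-insert the values π_1, π_2, … into P one at a time, bumping the leftmost entry strictly greater than the inserted value down to the next row. The recording tableau Q records, in position (i, j), the step at which that cell was added to P.
  Insert 9 (step 1): P = [9];  Q = [1]
  Insert 6 (step 2): P = [6] / [9];  Q = [1] / [2]
  Insert 3 (step 3): P = [3] / [6] / [9];  Q = [1] / [2] / [3]
  Insert 1 (step 4): P = [1] / [3] / [6] / [9];  Q = [1] / [2] / [3] / [4]
  Insert 5 (step 5): P = [1, 5] / [3] / [6] / [9];  Q = [1, 5] / [2] / [3] / [4]
  Insert 8 (step 6): P = [1, 5, 8] / [3] / [6] / [9];  Q = [1, 5, 6] / [2] / [3] / [4]
  Insert 4 (step 7): P = [1, 4, 8] / [3, 5] / [6] / [9];  Q = [1, 5, 6] / [2, 7] / [3] / [4]
  Insert 7 (step 8): P = [1, 4, 7] / [3, 5, 8] / [6] / [9];  Q = [1, 5, 6] / [2, 7, 8] / [3] / [4]
  Insert 2 (step 9): P = [1, 2, 7] / [3, 4, 8] / [5] / [6] / [9];  Q = [1, 5, 6] / [2, 7, 8] / [3] / [4] / [9]
Final shape: (3, 3, 1, 1, 1).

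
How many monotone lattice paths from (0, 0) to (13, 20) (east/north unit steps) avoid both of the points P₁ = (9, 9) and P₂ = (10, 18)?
Number of paths = 380431040

Inclusion–exclusion. Total paths: C(33, 13) = 573166440. Through P₁: C(18, 9)·C(15, 4) = 66366300. Through P₂: C(28, 10)·C(5, 3) = 131231100. Since P₁ is strictly southwest of P₂, a monotone path through both must visit P₁ then P₂; paths through both = C(18, 9)·C(10, 1)·C(5, 3) = 4862000. Avoid both = 573166440 − 66366300 − 131231100 + 4862000 = 380431040.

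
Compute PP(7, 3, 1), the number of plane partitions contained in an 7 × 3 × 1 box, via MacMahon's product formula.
PP(7, 3, 1) = 120

Evaluate the triple product over i = 1..7, j = 1..3, k = 1..1. The factors are (2/1) · (3/2) · (4/3) · (3/2) · (4/3) · (5/4) · (4/3) · (5/4) · … (21 factors total). The numerators and denominators telescope so the product is an integer; carrying out the multiplication exactly gives PP(7, 3, 1) = 120.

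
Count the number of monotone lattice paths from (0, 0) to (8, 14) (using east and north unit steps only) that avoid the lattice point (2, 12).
Number of paths = 317222

Total paths from (0, 0) to (8, 14): C(22, 8) = 319770. Paths through (2, 12): (paths (0, 0) → (2, 12)) × (paths (2, 12) → (8, 14)) = C(14, 2) · C(8, 6) = 91 · 28 = 2548. Avoidance count = 319770 − 2548 = 317222.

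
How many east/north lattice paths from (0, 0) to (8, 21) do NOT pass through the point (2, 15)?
Number of paths = 4166481

Total paths from (0, 0) to (8, 21): C(29, 8) = 4292145. Paths through (2, 15): (paths (0, 0) → (2, 15)) × (paths (2, 15) → (8, 21)) = C(17, 2) · C(12, 6) = 136 · 924 = 125664. Avoidance count = 4292145 − 125664 = 4166481.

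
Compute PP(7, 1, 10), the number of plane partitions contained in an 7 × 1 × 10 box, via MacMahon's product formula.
PP(7, 1, 10) = 19448

Evaluate the triple product over i = 1..7, j = 1..1, k = 1..10. The factors are (2/1) · (3/2) · (4/3) · (5/4) · (6/5) · (7/6) · (8/7) · (9/8) · … (70 factors total). The numerators and denominators telescope so the product is an integer; carrying out the multiplication exactly gives PP(7, 1, 10) = 19448.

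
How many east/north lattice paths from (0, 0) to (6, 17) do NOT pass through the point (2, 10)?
Number of paths = 79167

Total paths from (0, 0) to (6, 17): C(23, 6) = 100947. Paths through (2, 10): (paths (0, 0) → (2, 10)) × (paths (2, 10) → (6, 17)) = C(12, 2) · C(11, 4) = 66 · 330 = 21780. Avoidance count = 100947 − 21780 = 79167.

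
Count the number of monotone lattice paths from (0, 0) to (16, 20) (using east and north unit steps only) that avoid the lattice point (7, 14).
Number of paths = 6725890710

Total paths from (0, 0) to (16, 20): C(36, 16) = 7307872110. Paths through (7, 14): (paths (0, 0) → (7, 14)) × (paths (7, 14) → (16, 20)) = C(21, 7) · C(15, 9) = 116280 · 5005 = 581981400. Avoidance count = 7307872110 − 581981400 = 6725890710.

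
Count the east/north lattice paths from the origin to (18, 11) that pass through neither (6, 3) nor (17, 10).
Number of paths = 12489672

Inclusion–exclusion. Total paths: C(29, 18) = 34597290. Through P₁: C(9, 6)·C(20, 12) = 10581480. Through P₂: C(27, 17)·C(2, 1) = 16872570. Since P₁ is strictly southwest of P₂, a monotone path through both must visit P₁ then P₂; paths through both = C(9, 6)·C(18, 11)·C(2, 1) = 5346432. Avoid both = 34597290 − 10581480 − 16872570 + 5346432 = 12489672.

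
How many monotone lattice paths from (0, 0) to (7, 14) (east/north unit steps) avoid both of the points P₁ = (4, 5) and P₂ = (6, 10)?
Number of paths = 61750

Inclusion–exclusion. Total paths: C(21, 7) = 116280. Through P₁: C(9, 4)·C(12, 3) = 27720. Through P₂: C(16, 6)·C(5, 1) = 40040. Since P₁ is strictly southwest of P₂, a monotone path through both must visit P₁ then P₂; paths through both = C(9, 4)·C(7, 2)·C(5, 1) = 13230. Avoid both = 116280 − 27720 − 40040 + 13230 = 61750.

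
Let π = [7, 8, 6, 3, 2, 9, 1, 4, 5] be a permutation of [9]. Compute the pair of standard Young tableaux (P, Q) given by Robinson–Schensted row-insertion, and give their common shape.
P = [1, 4, 5] / [2, 8, 9] / [3] / [6] / [7];  Q = [1, 2, 6] / [3, 8, 9] / [4] / [5] / [7];  common shape = (3, 3, 1, 1, 1)

Row-insert the values π_1, π_2, … into P one at a time, bumping the leftmost entry strictly greater than the inserted value down to the next row. The recording tableau Q records, in position (i, j), the step at which that cell was added to P.
  Insert 7 (step 1): P = [7];  Q = [1]
  Insert 8 (step 2): P = [7, 8];  Q = [1, 2]
  Insert 6 (step 3): P = [6, 8] / [7];  Q = [1, 2] / [3]
  Insert 3 (step 4): P = [3, 8] / [6] / [7];  Q = [1, 2] / [3] / [4]
  Insert 2 (step 5): P = [2, 8] / [3] / [6] / [7];  Q = [1, 2] / [3] / [4] / [5]
  Insert 9 (step 6): P = [2, 8, 9] / [3] / [6] / [7];  Q = [1, 2, 6] / [3] / [4] / [5]
  Insert 1 (step 7): P = [1, 8, 9] / [2] / [3] / [6] / [7];  Q = [1, 2, 6] / [3] / [4] / [5] / [7]
  Insert 4 (step 8): P = [1, 4, 9] / [2, 8] / [3] / [6] / [7];  Q = [1, 2, 6] / [3, 8] / [4] / [5] / [7]
  Insert 5 (step 9): P = [1, 4, 5] / [2, 8, 9] / [3] / [6] / [7];  Q = [1, 2, 6] / [3, 8, 9] / [4] / [5] / [7]
Final shape: (3, 3, 1, 1, 1).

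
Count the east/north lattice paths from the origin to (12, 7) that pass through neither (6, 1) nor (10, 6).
Number of paths = 22542

Inclusion–exclusion. Total paths: C(19, 12) = 50388. Through P₁: C(7, 6)·C(12, 6) = 6468. Through P₂: C(16, 10)·C(3, 2) = 24024. Since P₁ is strictly southwest of P₂, a monotone path through both must visit P₁ then P₂; paths through both = C(7, 6)·C(9, 4)·C(3, 2) = 2646. Avoid both = 50388 − 6468 − 24024 + 2646 = 22542.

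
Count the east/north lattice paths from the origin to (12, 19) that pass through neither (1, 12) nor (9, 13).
Number of paths = 98933361

Inclusion–exclusion. Total paths: C(31, 12) = 141120525. Through P₁: C(13, 1)·C(18, 11) = 413712. Through P₂: C(22, 9)·C(9, 3) = 41783280. Since P₁ is strictly southwest of P₂, a monotone path through both must visit P₁ then P₂; paths through both = C(13, 1)·C(9, 8)·C(9, 3) = 9828. Avoid both = 141120525 − 413712 − 41783280 + 9828 = 98933361.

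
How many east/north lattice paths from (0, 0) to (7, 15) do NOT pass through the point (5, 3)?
Number of paths = 165448

Total paths from (0, 0) to (7, 15): C(22, 7) = 170544. Paths through (5, 3): (paths (0, 0) → (5, 3)) × (paths (5, 3) → (7, 15)) = C(8, 5) · C(14, 2) = 56 · 91 = 5096. Avoidance count = 170544 − 5096 = 165448.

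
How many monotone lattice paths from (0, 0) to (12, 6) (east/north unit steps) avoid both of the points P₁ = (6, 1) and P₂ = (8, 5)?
Number of paths = 9420

Inclusion–exclusion. Total paths: C(18, 12) = 18564. Through P₁: C(7, 6)·C(11, 6) = 3234. Through P₂: C(13, 8)·C(5, 4) = 6435. Since P₁ is strictly southwest of P₂, a monotone path through both must visit P₁ then P₂; paths through both = C(7, 6)·C(6, 2)·C(5, 4) = 525. Avoid both = 18564 − 3234 − 6435 + 525 = 9420.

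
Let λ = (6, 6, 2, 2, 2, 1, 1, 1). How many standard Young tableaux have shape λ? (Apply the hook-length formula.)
# SYT of shape (6, 6, 2, 2, 2, 1, 1, 1) = 208916400

Hook-length formula: f^λ = n! / Π hook(c), product over all cells c of the Young diagram. For λ = (6, 6, 2, 2, 2, 1, 1, 1), n = 21 boxes. Hook lengths by row (left-to-right, top-to-bottom): [13, 9, 5, 4, 3, 2]; [12, 8, 4, 3, 2, 1]; [7, 3]; [6, 2]; [5, 1]; [3]; [2]; [1]. Product of hooks = 244552089600. So f^λ = 21! / 244552089600 = 51090942171709440000 / 244552089600 = 208916400.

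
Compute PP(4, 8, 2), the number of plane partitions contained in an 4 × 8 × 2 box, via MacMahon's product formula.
PP(4, 8, 2) = 70785

Evaluate the triple product over i = 1..4, j = 1..8, k = 1..2. The factors are (2/1) · (3/2) · (3/2) · (4/3) · (4/3) · (5/4) · (5/4) · (6/5) · … (64 factors total). The numerators and denominators telescope so the product is an integer; carrying out the multiplication exactly gives PP(4, 8, 2) = 70785.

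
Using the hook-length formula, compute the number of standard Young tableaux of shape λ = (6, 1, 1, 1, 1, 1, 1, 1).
# SYT of shape (6, 1, 1, 1, 1, 1, 1, 1) = 792

Hook-length formula: f^λ = n! / Π hook(c), product over all cells c of the Young diagram. For λ = (6, 1, 1, 1, 1, 1, 1, 1), n = 13 boxes. Hook lengths by row (left-to-right, top-to-bottom): [13, 5, 4, 3, 2, 1]; [7]; [6]; [5]; [4]; [3]; [2]; [1]. Product of hooks = 7862400. So f^λ = 13! / 7862400 = 6227020800 / 7862400 = 792.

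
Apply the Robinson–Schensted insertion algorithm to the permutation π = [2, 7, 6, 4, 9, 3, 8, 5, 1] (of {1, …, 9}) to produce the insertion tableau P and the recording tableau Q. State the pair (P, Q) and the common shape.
P = [1, 3, 5] / [2, 8] / [4, 9] / [6] / [7];  Q = [1, 2, 5] / [3, 7] / [4, 8] / [6] / [9];  common shape = (3, 2, 2, 1, 1)

Row-insert the values π_1, π_2, … into P one at a time, bumping the leftmost entry strictly greater than the inserted value down to the next row. The recording tableau Q records, in position (i, j), the step at which that cell was added to P.
  Insert 2 (step 1): P = [2];  Q = [1]
  Insert 7 (step 2): P = [2, 7];  Q = [1, 2]
  Insert 6 (step 3): P = [2, 6] / [7];  Q = [1, 2] / [3]
  Insert 4 (step 4): P = [2, 4] / [6] / [7];  Q = [1, 2] / [3] / [4]
  Insert 9 (step 5): P = [2, 4, 9] / [6] / [7];  Q = [1, 2, 5] / [3] / [4]
  Insert 3 (step 6): P = [2, 3, 9] / [4] / [6] / [7];  Q = [1, 2, 5] / [3] / [4] / [6]
  Insert 8 (step 7): P = [2, 3, 8] / [4, 9] / [6] / [7];  Q = [1, 2, 5] / [3, 7] / [4] / [6]
  Insert 5 (step 8): P = [2, 3, 5] / [4, 8] / [6, 9] / [7];  Q = [1, 2, 5] / [3, 7] / [4, 8] / [6]
  Insert 1 (step 9): P = [1, 3, 5] / [2, 8] / [4, 9] / [6] / [7];  Q = [1, 2, 5] / [3, 7] / [4, 8] / [6] / [9]
Final shape: (3, 2, 2, 1, 1).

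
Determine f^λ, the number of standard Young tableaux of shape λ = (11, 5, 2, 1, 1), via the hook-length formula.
# SYT of shape (11, 5, 2, 1, 1) = 13579566

Hook-length formula: f^λ = n! / Π hook(c), product over all cells c of the Young diagram. For λ = (11, 5, 2, 1, 1), n = 20 boxes. Hook lengths by row (left-to-right, top-to-bottom): [15, 12, 10, 9, 8, 6, 5, 4, 3, 2, 1]; [8, 5, 3, 2, 1]; [4, 1]; [2]; [1]. Product of hooks = 179159040000. So f^λ = 20! / 179159040000 = 2432902008176640000 / 179159040000 = 13579566.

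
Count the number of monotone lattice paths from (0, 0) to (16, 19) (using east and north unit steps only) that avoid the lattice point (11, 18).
Number of paths = 3852345210

Total paths from (0, 0) to (16, 19): C(35, 16) = 4059928950. Paths through (11, 18): (paths (0, 0) → (11, 18)) × (paths (11, 18) → (16, 19)) = C(29, 11) · C(6, 5) = 34597290 · 6 = 207583740. Avoidance count = 4059928950 − 207583740 = 3852345210.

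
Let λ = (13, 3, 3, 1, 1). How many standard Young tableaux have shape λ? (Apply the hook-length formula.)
# SYT of shape (13, 3, 3, 1, 1) = 6320160

Hook-length formula: f^λ = n! / Π hook(c), product over all cells c of the Young diagram. For λ = (13, 3, 3, 1, 1), n = 21 boxes. Hook lengths by row (left-to-right, top-to-bottom): [17, 14, 13, 10, 9, 8, 7, 6, 5, 4, 3, 2, 1]; [6, 3, 2]; [5, 2, 1]; [2]; [1]. Product of hooks = 8083805184000. So f^λ = 21! / 8083805184000 = 51090942171709440000 / 8083805184000 = 6320160.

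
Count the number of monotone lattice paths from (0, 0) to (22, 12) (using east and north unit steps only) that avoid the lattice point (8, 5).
Number of paths = 398701680

Total paths from (0, 0) to (22, 12): C(34, 22) = 548354040. Paths through (8, 5): (paths (0, 0) → (8, 5)) × (paths (8, 5) → (22, 12)) = C(13, 8) · C(21, 14) = 1287 · 116280 = 149652360. Avoidance count = 548354040 − 149652360 = 398701680.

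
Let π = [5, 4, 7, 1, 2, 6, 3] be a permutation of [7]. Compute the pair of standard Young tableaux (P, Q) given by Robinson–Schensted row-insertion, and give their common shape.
P = [1, 2, 3] / [4, 6] / [5, 7];  Q = [1, 3, 6] / [2, 5] / [4, 7];  common shape = (3, 2, 2)

Row-insert the values π_1, π_2, … into P one at a time, bumping the leftmost entry strictly greater than the inserted value down to the next row. The recording tableau Q records, in position (i, j), the step at which that cell was added to P.
  Insert 5 (step 1): P = [5];  Q = [1]
  Insert 4 (step 2): P = [4] / [5];  Q = [1] / [2]
  Insert 7 (step 3): P = [4, 7] / [5];  Q = [1, 3] / [2]
  Insert 1 (step 4): P = [1, 7] / [4] / [5];  Q = [1, 3] / [2] / [4]
  Insert 2 (step 5): P = [1, 2] / [4, 7] / [5];  Q = [1, 3] / [2, 5] / [4]
  Insert 6 (step 6): P = [1, 2, 6] / [4, 7] / [5];  Q = [1, 3, 6] / [2, 5] / [4]
  Insert 3 (step 7): P = [1, 2, 3] / [4, 6] / [5, 7];  Q = [1, 3, 6] / [2, 5] / [4, 7]
Final shape: (3, 2, 2).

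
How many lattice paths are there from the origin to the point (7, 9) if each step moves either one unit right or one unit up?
Number of paths = 11440

A monotone lattice path from (0, 0) to (7, 9) consists of 7 east steps and 9 north steps in some order, so it is determined by which 7 of the 16 steps are east. The count is C(16, 7) = 11440.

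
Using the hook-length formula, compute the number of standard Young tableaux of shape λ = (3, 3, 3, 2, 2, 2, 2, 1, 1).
# SYT of shape (3, 3, 3, 2, 2, 2, 2, 1, 1) = 1511640

Hook-length formula: f^λ = n! / Π hook(c), product over all cells c of the Young diagram. For λ = (3, 3, 3, 2, 2, 2, 2, 1, 1), n = 19 boxes. Hook lengths by row (left-to-right, top-to-bottom): [11, 8, 3]; [10, 7, 2]; [9, 6, 1]; [7, 4]; [6, 3]; [5, 2]; [4, 1]; [2]; [1]. Product of hooks = 80472268800. So f^λ = 19! / 80472268800 = 121645100408832000 / 80472268800 = 1511640.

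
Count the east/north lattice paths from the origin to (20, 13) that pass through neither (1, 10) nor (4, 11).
Number of paths = 572947387

Inclusion–exclusion. Total paths: C(33, 20) = 573166440. Through P₁: C(11, 1)·C(22, 19) = 16940. Through P₂: C(15, 4)·C(18, 16) = 208845. Since P₁ is strictly southwest of P₂, a monotone path through both must visit P₁ then P₂; paths through both = C(11, 1)·C(4, 3)·C(18, 16) = 6732. Avoid both = 573166440 − 16940 − 208845 + 6732 = 572947387.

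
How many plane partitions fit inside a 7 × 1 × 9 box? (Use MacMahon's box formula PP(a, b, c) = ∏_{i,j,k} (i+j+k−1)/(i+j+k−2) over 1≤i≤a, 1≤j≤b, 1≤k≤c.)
PP(7, 1, 9) = 11440

Evaluate the triple product over i = 1..7, j = 1..1, k = 1..9. The factors are (2/1) · (3/2) · (4/3) · (5/4) · (6/5) · (7/6) · (8/7) · (9/8) · … (63 factors total). The numerators and denominators telescope so the product is an integer; carrying out the multiplication exactly gives PP(7, 1, 9) = 11440.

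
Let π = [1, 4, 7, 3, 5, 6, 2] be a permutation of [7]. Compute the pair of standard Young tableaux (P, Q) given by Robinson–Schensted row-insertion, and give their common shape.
P = [1, 2, 5, 6] / [3, 7] / [4];  Q = [1, 2, 3, 6] / [4, 5] / [7];  common shape = (4, 2, 1)

Row-insert the values π_1, π_2, … into P one at a time, bumping the leftmost entry strictly greater than the inserted value down to the next row. The recording tableau Q records, in position (i, j), the step at which that cell was added to P.
  Insert 1 (step 1): P = [1];  Q = [1]
  Insert 4 (step 2): P = [1, 4];  Q = [1, 2]
  Insert 7 (step 3): P = [1, 4, 7];  Q = [1, 2, 3]
  Insert 3 (step 4): P = [1, 3, 7] / [4];  Q = [1, 2, 3] / [4]
  Insert 5 (step 5): P = [1, 3, 5] / [4, 7];  Q = [1, 2, 3] / [4, 5]
  Insert 6 (step 6): P = [1, 3, 5, 6] / [4, 7];  Q = [1, 2, 3, 6] / [4, 5]
  Insert 2 (step 7): P = [1, 2, 5, 6] / [3, 7] / [4];  Q = [1, 2, 3, 6] / [4, 5] / [7]
Final shape: (4, 2, 1).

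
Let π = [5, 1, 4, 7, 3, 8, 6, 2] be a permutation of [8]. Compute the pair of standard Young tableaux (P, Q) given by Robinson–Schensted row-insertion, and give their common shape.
P = [1, 2, 6, 8] / [3, 7] / [4] / [5];  Q = [1, 3, 4, 6] / [2, 7] / [5] / [8];  common shape = (4, 2, 1, 1)

Row-insert the values π_1, π_2, … into P one at a time, bumping the leftmost entry strictly greater than the inserted value down to the next row. The recording tableau Q records, in position (i, j), the step at which that cell was added to P.
  Insert 5 (step 1): P = [5];  Q = [1]
  Insert 1 (step 2): P = [1] / [5];  Q = [1] / [2]
  Insert 4 (step 3): P = [1, 4] / [5];  Q = [1, 3] / [2]
  Insert 7 (step 4): P = [1, 4, 7] / [5];  Q = [1, 3, 4] / [2]
  Insert 3 (step 5): P = [1, 3, 7] / [4] / [5];  Q = [1, 3, 4] / [2] / [5]
  Insert 8 (step 6): P = [1, 3, 7, 8] / [4] / [5];  Q = [1, 3, 4, 6] / [2] / [5]
  Insert 6 (step 7): P = [1, 3, 6, 8] / [4, 7] / [5];  Q = [1, 3, 4, 6] / [2, 7] / [5]
  Insert 2 (step 8): P = [1, 2, 6, 8] / [3, 7] / [4] / [5];  Q = [1, 3, 4, 6] / [2, 7] / [5] / [8]
Final shape: (4, 2, 1, 1).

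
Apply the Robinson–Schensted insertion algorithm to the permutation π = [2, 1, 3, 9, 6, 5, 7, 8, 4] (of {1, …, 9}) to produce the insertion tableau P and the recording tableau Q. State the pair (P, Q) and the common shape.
P = [1, 3, 4, 7, 8] / [2, 5] / [6] / [9];  Q = [1, 3, 4, 7, 8] / [2, 5] / [6] / [9];  common shape = (5, 2, 1, 1)

Row-insert the values π_1, π_2, … into P one at a time, bumping the leftmost entry strictly greater than the inserted value down to the next row. The recording tableau Q records, in position (i, j), the step at which that cell was added to P.
  Insert 2 (step 1): P = [2];  Q = [1]
  Insert 1 (step 2): P = [1] / [2];  Q = [1] / [2]
  Insert 3 (step 3): P = [1, 3] / [2];  Q = [1, 3] / [2]
  Insert 9 (step 4): P = [1, 3, 9] / [2];  Q = [1, 3, 4] / [2]
  Insert 6 (step 5): P = [1, 3, 6] / [2, 9];  Q = [1, 3, 4] / [2, 5]
  Insert 5 (step 6): P = [1, 3, 5] / [2, 6] / [9];  Q = [1, 3, 4] / [2, 5] / [6]
  Insert 7 (step 7): P = [1, 3, 5, 7] / [2, 6] / [9];  Q = [1, 3, 4, 7] / [2, 5] / [6]
  Insert 8 (step 8): P = [1, 3, 5, 7, 8] / [2, 6] / [9];  Q = [1, 3, 4, 7, 8] / [2, 5] / [6]
  Insert 4 (step 9): P = [1, 3, 4, 7, 8] / [2, 5] / [6] / [9];  Q = [1, 3, 4, 7, 8] / [2, 5] / [6] / [9]
Final shape: (5, 2, 1, 1).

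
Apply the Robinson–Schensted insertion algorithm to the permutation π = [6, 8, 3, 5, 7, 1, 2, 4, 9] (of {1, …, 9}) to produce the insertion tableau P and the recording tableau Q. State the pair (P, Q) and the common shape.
P = [1, 2, 4, 9] / [3, 5, 7] / [6, 8];  Q = [1, 2, 5, 9] / [3, 4, 8] / [6, 7];  common shape = (4, 3, 2)

Row-insert the values π_1, π_2, … into P one at a time, bumping the leftmost entry strictly greater than the inserted value down to the next row. The recording tableau Q records, in position (i, j), the step at which that cell was added to P.
  Insert 6 (step 1): P = [6];  Q = [1]
  Insert 8 (step 2): P = [6, 8];  Q = [1, 2]
  Insert 3 (step 3): P = [3, 8] / [6];  Q = [1, 2] / [3]
  Insert 5 (step 4): P = [3, 5] / [6, 8];  Q = [1, 2] / [3, 4]
  Insert 7 (step 5): P = [3, 5, 7] / [6, 8];  Q = [1, 2, 5] / [3, 4]
  Insert 1 (step 6): P = [1, 5, 7] / [3, 8] / [6];  Q = [1, 2, 5] / [3, 4] / [6]
  Insert 2 (step 7): P = [1, 2, 7] / [3, 5] / [6, 8];  Q = [1, 2, 5] / [3, 4] / [6, 7]
  Insert 4 (step 8): P = [1, 2, 4] / [3, 5, 7] / [6, 8];  Q = [1, 2, 5] / [3, 4, 8] / [6, 7]
  Insert 9 (step 9): P = [1, 2, 4, 9] / [3, 5, 7] / [6, 8];  Q = [1, 2, 5, 9] / [3, 4, 8] / [6, 7]
Final shape: (4, 3, 2).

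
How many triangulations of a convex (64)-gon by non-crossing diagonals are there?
C_62 = 24139737743045626825711458546273312

These polygon triangulations are counted by the Catalan number C_n = (1/(n + 1)) · C(2n, n). For n = 62: C_62 = (1/63) · C(124, 62) = 1520803477811874490019821888415218656/63 = 24139737743045626825711458546273312.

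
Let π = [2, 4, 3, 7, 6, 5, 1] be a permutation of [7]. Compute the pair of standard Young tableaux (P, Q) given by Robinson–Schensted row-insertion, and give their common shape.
P = [1, 3, 5] / [2, 6] / [4] / [7];  Q = [1, 2, 4] / [3, 5] / [6] / [7];  common shape = (3, 2, 1, 1)

Row-insert the values π_1, π_2, … into P one at a time, bumping the leftmost entry strictly greater than the inserted value down to the next row. The recording tableau Q records, in position (i, j), the step at which that cell was added to P.
  Insert 2 (step 1): P = [2];  Q = [1]
  Insert 4 (step 2): P = [2, 4];  Q = [1, 2]
  Insert 3 (step 3): P = [2, 3] / [4];  Q = [1, 2] / [3]
  Insert 7 (step 4): P = [2, 3, 7] / [4];  Q = [1, 2, 4] / [3]
  Insert 6 (step 5): P = [2, 3, 6] / [4, 7];  Q = [1, 2, 4] / [3, 5]
  Insert 5 (step 6): P = [2, 3, 5] / [4, 6] / [7];  Q = [1, 2, 4] / [3, 5] / [6]
  Insert 1 (step 7): P = [1, 3, 5] / [2, 6] / [4] / [7];  Q = [1, 2, 4] / [3, 5] / [6] / [7]
Final shape: (3, 2, 1, 1).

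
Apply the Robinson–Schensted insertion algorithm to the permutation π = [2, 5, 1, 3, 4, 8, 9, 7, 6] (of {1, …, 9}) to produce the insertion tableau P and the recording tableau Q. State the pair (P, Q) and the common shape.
P = [1, 3, 4, 6, 9] / [2, 5, 7] / [8];  Q = [1, 2, 5, 6, 7] / [3, 4, 8] / [9];  common shape = (5, 3, 1)

Row-insert the values π_1, π_2, … into P one at a time, bumping the leftmost entry strictly greater than the inserted value down to the next row. The recording tableau Q records, in position (i, j), the step at which that cell was added to P.
  Insert 2 (step 1): P = [2];  Q = [1]
  Insert 5 (step 2): P = [2, 5];  Q = [1, 2]
  Insert 1 (step 3): P = [1, 5] / [2];  Q = [1, 2] / [3]
  Insert 3 (step 4): P = [1, 3] / [2, 5];  Q = [1, 2] / [3, 4]
  Insert 4 (step 5): P = [1, 3, 4] / [2, 5];  Q = [1, 2, 5] / [3, 4]
  Insert 8 (step 6): P = [1, 3, 4, 8] / [2, 5];  Q = [1, 2, 5, 6] / [3, 4]
  Insert 9 (step 7): P = [1, 3, 4, 8, 9] / [2, 5];  Q = [1, 2, 5, 6, 7] / [3, 4]
  Insert 7 (step 8): P = [1, 3, 4, 7, 9] / [2, 5, 8];  Q = [1, 2, 5, 6, 7] / [3, 4, 8]
  Insert 6 (step 9): P = [1, 3, 4, 6, 9] / [2, 5, 7] / [8];  Q = [1, 2, 5, 6, 7] / [3, 4, 8] / [9]
Final shape: (5, 3, 1).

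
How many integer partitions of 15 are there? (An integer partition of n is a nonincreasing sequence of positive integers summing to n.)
p(15) = 176

Compute p(n) via the recurrence p(n, m) = p(n, m−1) + p(n−m, m), where p(n, m) counts partitions of n with all parts ≤ m and p(n) = p(n, n). The base cases are p(0, m) = 1 and p(n, 0) = 0 for n > 0. Filling the table yields p(15) = 176. (Euler's pentagonal recurrence is an alternative.)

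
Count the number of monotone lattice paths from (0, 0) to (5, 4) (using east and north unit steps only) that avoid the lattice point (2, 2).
Number of paths = 66

Total paths from (0, 0) to (5, 4): C(9, 5) = 126. Paths through (2, 2): (paths (0, 0) → (2, 2)) × (paths (2, 2) → (5, 4)) = C(4, 2) · C(5, 3) = 6 · 10 = 60. Avoidance count = 126 − 60 = 66.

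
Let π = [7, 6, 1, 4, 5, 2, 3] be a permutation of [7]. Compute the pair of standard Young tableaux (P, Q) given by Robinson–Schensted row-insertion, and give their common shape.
P = [1, 2, 3] / [4, 5] / [6] / [7];  Q = [1, 4, 5] / [2, 7] / [3] / [6];  common shape = (3, 2, 1, 1)

Row-insert the values π_1, π_2, … into P one at a time, bumping the leftmost entry strictly greater than the inserted value down to the next row. The recording tableau Q records, in position (i, j), the step at which that cell was added to P.
  Insert 7 (step 1): P = [7];  Q = [1]
  Insert 6 (step 2): P = [6] / [7];  Q = [1] / [2]
  Insert 1 (step 3): P = [1] / [6] / [7];  Q = [1] / [2] / [3]
  Insert 4 (step 4): P = [1, 4] / [6] / [7];  Q = [1, 4] / [2] / [3]
  Insert 5 (step 5): P = [1, 4, 5] / [6] / [7];  Q = [1, 4, 5] / [2] / [3]
  Insert 2 (step 6): P = [1, 2, 5] / [4] / [6] / [7];  Q = [1, 4, 5] / [2] / [3] / [6]
  Insert 3 (step 7): P = [1, 2, 3] / [4, 5] / [6] / [7];  Q = [1, 4, 5] / [2, 7] / [3] / [6]
Final shape: (3, 2, 1, 1).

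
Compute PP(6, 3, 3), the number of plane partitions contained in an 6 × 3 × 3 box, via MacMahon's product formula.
PP(6, 3, 3) = 41580

Evaluate the triple product over i = 1..6, j = 1..3, k = 1..3. The factors are (2/1) · (3/2) · (4/3) · (3/2) · (4/3) · (5/4) · (4/3) · (5/4) · … (54 factors total). The numerators and denominators telescope so the product is an integer; carrying out the multiplication exactly gives PP(6, 3, 3) = 41580.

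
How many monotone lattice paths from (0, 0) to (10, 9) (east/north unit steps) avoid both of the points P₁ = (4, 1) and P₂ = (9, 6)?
Number of paths = 62383

Inclusion–exclusion. Total paths: C(19, 10) = 92378. Through P₁: C(5, 4)·C(14, 6) = 15015. Through P₂: C(15, 9)·C(4, 1) = 20020. Since P₁ is strictly southwest of P₂, a monotone path through both must visit P₁ then P₂; paths through both = C(5, 4)·C(10, 5)·C(4, 1) = 5040. Avoid both = 92378 − 15015 − 20020 + 5040 = 62383.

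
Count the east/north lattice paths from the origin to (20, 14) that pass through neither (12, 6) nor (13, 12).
Number of paths = 970524288

Inclusion–exclusion. Total paths: C(34, 20) = 1391975640. Through P₁: C(18, 12)·C(16, 8) = 238918680. Through P₂: C(25, 13)·C(9, 7) = 187210800. Since P₁ is strictly southwest of P₂, a monotone path through both must visit P₁ then P₂; paths through both = C(18, 12)·C(7, 1)·C(9, 7) = 4678128. Avoid both = 1391975640 − 238918680 − 187210800 + 4678128 = 970524288.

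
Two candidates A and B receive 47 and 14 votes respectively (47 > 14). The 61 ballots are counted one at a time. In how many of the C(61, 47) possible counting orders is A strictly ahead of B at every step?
Strict-lead orderings = 12179035222200

Total orderings of the 61 votes with 47 for A: C(61, 47) = 22512762077400. By the Bertrand ballot formula (Cycle Lemma / reflection principle), the number of orderings in which A is strictly ahead of B throughout is (p − q)/(p + q) · C(p + q, p) = (47 − 14)/(47 + 14) · 22512762077400 = 12179035222200.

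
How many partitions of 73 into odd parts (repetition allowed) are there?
p_odd(73) = 40026

Enumerate partitions using only odd parts via the recurrence o(n, m) = o(n, m−2) + o(n−m, m) over odd m, starting from the largest odd part ≤ n. This gives p_odd(73) = 40026. (Euler's theorem: equals the count of distinct-part partitions.)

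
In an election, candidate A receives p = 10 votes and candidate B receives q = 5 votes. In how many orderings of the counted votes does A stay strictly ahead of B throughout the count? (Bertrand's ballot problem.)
Strict-lead orderings = 1001

Total orderings of the 15 votes with 10 for A: C(15, 10) = 3003. By the Bertrand ballot formula (Cycle Lemma / reflection principle), the number of orderings in which A is strictly ahead of B throughout is (p − q)/(p + q) · C(p + q, p) = (10 − 5)/(10 + 5) · 3003 = 1001.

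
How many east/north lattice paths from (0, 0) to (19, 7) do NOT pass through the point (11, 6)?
Number of paths = 546416

Total paths from (0, 0) to (19, 7): C(26, 19) = 657800. Paths through (11, 6): (paths (0, 0) → (11, 6)) × (paths (11, 6) → (19, 7)) = C(17, 11) · C(9, 8) = 12376 · 9 = 111384. Avoidance count = 657800 − 111384 = 546416.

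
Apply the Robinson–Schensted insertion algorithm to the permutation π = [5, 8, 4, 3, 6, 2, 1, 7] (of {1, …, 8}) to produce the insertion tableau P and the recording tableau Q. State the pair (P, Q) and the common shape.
P = [1, 6, 7] / [2, 8] / [3] / [4] / [5];  Q = [1, 2, 8] / [3, 5] / [4] / [6] / [7];  common shape = (3, 2, 1, 1, 1)

Row-insert the values π_1, π_2, … into P one at a time, bumping the leftmost entry strictly greater than the inserted value down to the next row. The recording tableau Q records, in position (i, j), the step at which that cell was added to P.
  Insert 5 (step 1): P = [5];  Q = [1]
  Insert 8 (step 2): P = [5, 8];  Q = [1, 2]
  Insert 4 (step 3): P = [4, 8] / [5];  Q = [1, 2] / [3]
  Insert 3 (step 4): P = [3, 8] / [4] / [5];  Q = [1, 2] / [3] / [4]
  Insert 6 (step 5): P = [3, 6] / [4, 8] / [5];  Q = [1, 2] / [3, 5] / [4]
  Insert 2 (step 6): P = [2, 6] / [3, 8] / [4] / [5];  Q = [1, 2] / [3, 5] / [4] / [6]
  Insert 1 (step 7): P = [1, 6] / [2, 8] / [3] / [4] / [5];  Q = [1, 2] / [3, 5] / [4] / [6] / [7]
  Insert 7 (step 8): P = [1, 6, 7] / [2, 8] / [3] / [4] / [5];  Q = [1, 2, 8] / [3, 5] / [4] / [6] / [7]
Final shape: (3, 2, 1, 1, 1).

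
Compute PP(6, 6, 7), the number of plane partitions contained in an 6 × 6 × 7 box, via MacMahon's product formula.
PP(6, 6, 7) = 29706808370096

Evaluate the triple product over i = 1..6, j = 1..6, k = 1..7. The factors are (2/1) · (3/2) · (4/3) · (5/4) · (6/5) · (7/6) · (8/7) · (3/2) · … (252 factors total). The numerators and denominators telescope so the product is an integer; carrying out the multiplication exactly gives PP(6, 6, 7) = 29706808370096.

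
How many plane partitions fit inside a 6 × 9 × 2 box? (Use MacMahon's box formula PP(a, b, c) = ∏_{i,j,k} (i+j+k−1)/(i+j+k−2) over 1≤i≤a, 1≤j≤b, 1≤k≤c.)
PP(6, 9, 2) = 5725720

Evaluate the triple product over i = 1..6, j = 1..9, k = 1..2. The factors are (2/1) · (3/2) · (3/2) · (4/3) · (4/3) · (5/4) · (5/4) · (6/5) · … (108 factors total). The numerators and denominators telescope so the product is an integer; carrying out the multiplication exactly gives PP(6, 9, 2) = 5725720.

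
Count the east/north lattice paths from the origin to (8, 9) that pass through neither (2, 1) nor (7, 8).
Number of paths = 7183

Inclusion–exclusion. Total paths: C(17, 8) = 24310. Through P₁: C(3, 2)·C(14, 6) = 9009. Through P₂: C(15, 7)·C(2, 1) = 12870. Since P₁ is strictly southwest of P₂, a monotone path through both must visit P₁ then P₂; paths through both = C(3, 2)·C(12, 5)·C(2, 1) = 4752. Avoid both = 24310 − 9009 − 12870 + 4752 = 7183.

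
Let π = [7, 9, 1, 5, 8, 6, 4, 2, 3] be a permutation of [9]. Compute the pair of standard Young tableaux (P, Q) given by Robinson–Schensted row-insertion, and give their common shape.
P = [1, 2, 3] / [4, 6] / [5, 8] / [7] / [9];  Q = [1, 2, 5] / [3, 4] / [6, 9] / [7] / [8];  common shape = (3, 2, 2, 1, 1)

Row-insert the values π_1, π_2, … into P one at a time, bumping the leftmost entry strictly greater than the inserted value down to the next row. The recording tableau Q records, in position (i, j), the step at which that cell was added to P.
  Insert 7 (step 1): P = [7];  Q = [1]
  Insert 9 (step 2): P = [7, 9];  Q = [1, 2]
  Insert 1 (step 3): P = [1, 9] / [7];  Q = [1, 2] / [3]
  Insert 5 (step 4): P = [1, 5] / [7, 9];  Q = [1, 2] / [3, 4]
  Insert 8 (step 5): P = [1, 5, 8] / [7, 9];  Q = [1, 2, 5] / [3, 4]
  Insert 6 (step 6): P = [1, 5, 6] / [7, 8] / [9];  Q = [1, 2, 5] / [3, 4] / [6]
  Insert 4 (step 7): P = [1, 4, 6] / [5, 8] / [7] / [9];  Q = [1, 2, 5] / [3, 4] / [6] / [7]
  Insert 2 (step 8): P = [1, 2, 6] / [4, 8] / [5] / [7] / [9];  Q = [1, 2, 5] / [3, 4] / [6] / [7] / [8]
  Insert 3 (step 9): P = [1, 2, 3] / [4, 6] / [5, 8] / [7] / [9];  Q = [1, 2, 5] / [3, 4] / [6, 9] / [7] / [8]
Final shape: (3, 2, 2, 1, 1).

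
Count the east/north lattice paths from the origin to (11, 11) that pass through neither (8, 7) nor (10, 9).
Number of paths = 318903

Inclusion–exclusion. Total paths: C(22, 11) = 705432. Through P₁: C(15, 8)·C(7, 3) = 225225. Through P₂: C(19, 10)·C(3, 1) = 277134. Since P₁ is strictly southwest of P₂, a monotone path through both must visit P₁ then P₂; paths through both = C(15, 8)·C(4, 2)·C(3, 1) = 115830. Avoid both = 705432 − 225225 − 277134 + 115830 = 318903.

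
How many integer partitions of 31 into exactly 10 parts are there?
p(31, 10 parts) = 653

Partitions of n into exactly k parts are in bijection with partitions of n − k into at most k parts (subtract 1 from each part). So p(31, exactly 10) = p(21, parts ≤ 10). Computing via the recurrence p(m, j) = p(m, j−1) + p(m−j, j) gives 653.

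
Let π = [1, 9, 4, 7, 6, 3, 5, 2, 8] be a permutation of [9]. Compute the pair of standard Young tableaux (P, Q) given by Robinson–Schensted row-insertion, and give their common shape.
P = [1, 2, 5, 8] / [3, 6] / [4] / [7] / [9];  Q = [1, 2, 4, 9] / [3, 7] / [5] / [6] / [8];  common shape = (4, 2, 1, 1, 1)

Row-insert the values π_1, π_2, … into P one at a time, bumping the leftmost entry strictly greater than the inserted value down to the next row. The recording tableau Q records, in position (i, j), the step at which that cell was added to P.
  Insert 1 (step 1): P = [1];  Q = [1]
  Insert 9 (step 2): P = [1, 9];  Q = [1, 2]
  Insert 4 (step 3): P = [1, 4] / [9];  Q = [1, 2] / [3]
  Insert 7 (step 4): P = [1, 4, 7] / [9];  Q = [1, 2, 4] / [3]
  Insert 6 (step 5): P = [1, 4, 6] / [7] / [9];  Q = [1, 2, 4] / [3] / [5]
  Insert 3 (step 6): P = [1, 3, 6] / [4] / [7] / [9];  Q = [1, 2, 4] / [3] / [5] / [6]
  Insert 5 (step 7): P = [1, 3, 5] / [4, 6] / [7] / [9];  Q = [1, 2, 4] / [3, 7] / [5] / [6]
  Insert 2 (step 8): P = [1, 2, 5] / [3, 6] / [4] / [7] / [9];  Q = [1, 2, 4] / [3, 7] / [5] / [6] / [8]
  Insert 8 (step 9): P = [1, 2, 5, 8] / [3, 6] / [4] / [7] / [9];  Q = [1, 2, 4, 9] / [3, 7] / [5] / [6] / [8]
Final shape: (4, 2, 1, 1, 1).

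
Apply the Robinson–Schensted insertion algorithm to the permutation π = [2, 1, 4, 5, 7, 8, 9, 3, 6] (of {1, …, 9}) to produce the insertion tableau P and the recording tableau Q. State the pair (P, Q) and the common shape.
P = [1, 3, 5, 6, 8, 9] / [2, 4, 7];  Q = [1, 3, 4, 5, 6, 7] / [2, 8, 9];  common shape = (6, 3)

Row-insert the values π_1, π_2, … into P one at a time, bumping the leftmost entry strictly greater than the inserted value down to the next row. The recording tableau Q records, in position (i, j), the step at which that cell was added to P.
  Insert 2 (step 1): P = [2];  Q = [1]
  Insert 1 (step 2): P = [1] / [2];  Q = [1] / [2]
  Insert 4 (step 3): P = [1, 4] / [2];  Q = [1, 3] / [2]
  Insert 5 (step 4): P = [1, 4, 5] / [2];  Q = [1, 3, 4] / [2]
  Insert 7 (step 5): P = [1, 4, 5, 7] / [2];  Q = [1, 3, 4, 5] / [2]
  Insert 8 (step 6): P = [1, 4, 5, 7, 8] / [2];  Q = [1, 3, 4, 5, 6] / [2]
  Insert 9 (step 7): P = [1, 4, 5, 7, 8, 9] / [2];  Q = [1, 3, 4, 5, 6, 7] / [2]
  Insert 3 (step 8): P = [1, 3, 5, 7, 8, 9] / [2, 4];  Q = [1, 3, 4, 5, 6, 7] / [2, 8]
  Insert 6 (step 9): P = [1, 3, 5, 6, 8, 9] / [2, 4, 7];  Q = [1, 3, 4, 5, 6, 7] / [2, 8, 9]
Final shape: (6, 3).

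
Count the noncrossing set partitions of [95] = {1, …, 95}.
C_95 = 944973797977428207852605870454939596837230758234904050

These noncrossing partitions are counted by the Catalan number C_n = (1/(n + 1)) · C(2n, n). For n = 95: C_95 = (1/96) · C(190, 95) = 90717484605833107953850163563674201296374152790550788800/96 = 944973797977428207852605870454939596837230758234904050.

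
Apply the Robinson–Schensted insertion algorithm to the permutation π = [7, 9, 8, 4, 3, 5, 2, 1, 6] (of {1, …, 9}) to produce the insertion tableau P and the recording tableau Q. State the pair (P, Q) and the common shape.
P = [1, 5, 6] / [2, 8] / [3] / [4] / [7] / [9];  Q = [1, 2, 9] / [3, 6] / [4] / [5] / [7] / [8];  common shape = (3, 2, 1, 1, 1, 1)

Row-insert the values π_1, π_2, … into P one at a time, bumping the leftmost entry strictly greater than the inserted value down to the next row. The recording tableau Q records, in position (i, j), the step at which that cell was added to P.
  Insert 7 (step 1): P = [7];  Q = [1]
  Insert 9 (step 2): P = [7, 9];  Q = [1, 2]
  Insert 8 (step 3): P = [7, 8] / [9];  Q = [1, 2] / [3]
  Insert 4 (step 4): P = [4, 8] / [7] / [9];  Q = [1, 2] / [3] / [4]
  Insert 3 (step 5): P = [3, 8] / [4] / [7] / [9];  Q = [1, 2] / [3] / [4] / [5]
  Insert 5 (step 6): P = [3, 5] / [4, 8] / [7] / [9];  Q = [1, 2] / [3, 6] / [4] / [5]
  Insert 2 (step 7): P = [2, 5] / [3, 8] / [4] / [7] / [9];  Q = [1, 2] / [3, 6] / [4] / [5] / [7]
  Insert 1 (step 8): P = [1, 5] / [2, 8] / [3] / [4] / [7] / [9];  Q = [1, 2] / [3, 6] / [4] / [5] / [7] / [8]
  Insert 6 (step 9): P = [1, 5, 6] / [2, 8] / [3] / [4] / [7] / [9];  Q = [1, 2, 9] / [3, 6] / [4] / [5] / [7] / [8]
Final shape: (3, 2, 1, 1, 1, 1).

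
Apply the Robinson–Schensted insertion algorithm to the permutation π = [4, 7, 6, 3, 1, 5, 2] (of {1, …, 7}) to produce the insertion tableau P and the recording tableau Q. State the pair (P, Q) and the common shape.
P = [1, 2] / [3, 5] / [4, 6] / [7];  Q = [1, 2] / [3, 6] / [4, 7] / [5];  common shape = (2, 2, 2, 1)

Row-insert the values π_1, π_2, … into P one at a time, bumping the leftmost entry strictly greater than the inserted value down to the next row. The recording tableau Q records, in position (i, j), the step at which that cell was added to P.
  Insert 4 (step 1): P = [4];  Q = [1]
  Insert 7 (step 2): P = [4, 7];  Q = [1, 2]
  Insert 6 (step 3): P = [4, 6] / [7];  Q = [1, 2] / [3]
  Insert 3 (step 4): P = [3, 6] / [4] / [7];  Q = [1, 2] / [3] / [4]
  Insert 1 (step 5): P = [1, 6] / [3] / [4] / [7];  Q = [1, 2] / [3] / [4] / [5]
  Insert 5 (step 6): P = [1, 5] / [3, 6] / [4] / [7];  Q = [1, 2] / [3, 6] / [4] / [5]
  Insert 2 (step 7): P = [1, 2] / [3, 5] / [4, 6] / [7];  Q = [1, 2] / [3, 6] / [4, 7] / [5]
Final shape: (2, 2, 2, 1).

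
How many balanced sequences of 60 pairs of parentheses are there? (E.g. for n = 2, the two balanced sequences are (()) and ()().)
C_60 = 1583850964596120042686772779038896

These balanced parentheses are counted by the Catalan number C_n = (1/(n + 1)) · C(2n, n). For n = 60: C_60 = (1/61) · C(120, 60) = 96614908840363322603893139521372656/61 = 1583850964596120042686772779038896.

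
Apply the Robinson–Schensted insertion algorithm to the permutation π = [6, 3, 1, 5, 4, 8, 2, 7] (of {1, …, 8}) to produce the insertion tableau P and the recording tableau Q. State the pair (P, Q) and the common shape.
P = [1, 2, 7] / [3, 4, 8] / [5] / [6];  Q = [1, 4, 6] / [2, 5, 8] / [3] / [7];  common shape = (3, 3, 1, 1)

Row-insert the values π_1, π_2, … into P one at a time, bumping the leftmost entry strictly greater than the inserted value down to the next row. The recording tableau Q records, in position (i, j), the step at which that cell was added to P.
  Insert 6 (step 1): P = [6];  Q = [1]
  Insert 3 (step 2): P = [3] / [6];  Q = [1] / [2]
  Insert 1 (step 3): P = [1] / [3] / [6];  Q = [1] / [2] / [3]
  Insert 5 (step 4): P = [1, 5] / [3] / [6];  Q = [1, 4] / [2] / [3]
  Insert 4 (step 5): P = [1, 4] / [3, 5] / [6];  Q = [1, 4] / [2, 5] / [3]
  Insert 8 (step 6): P = [1, 4, 8] / [3, 5] / [6];  Q = [1, 4, 6] / [2, 5] / [3]
  Insert 2 (step 7): P = [1, 2, 8] / [3, 4] / [5] / [6];  Q = [1, 4, 6] / [2, 5] / [3] / [7]
  Insert 7 (step 8): P = [1, 2, 7] / [3, 4, 8] / [5] / [6];  Q = [1, 4, 6] / [2, 5, 8] / [3] / [7]
Final shape: (3, 3, 1, 1).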